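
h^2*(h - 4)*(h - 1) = h^4 - 5*h^3 + 4*h^2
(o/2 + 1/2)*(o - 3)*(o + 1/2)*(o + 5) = o^4/2 + 7*o^3/4 - 23*o^2/4 - 43*o/4 - 15/4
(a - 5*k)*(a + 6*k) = a^2 + a*k - 30*k^2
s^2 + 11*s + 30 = (s + 5)*(s + 6)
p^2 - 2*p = p*(p - 2)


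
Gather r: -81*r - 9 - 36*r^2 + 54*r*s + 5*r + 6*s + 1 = -36*r^2 + r*(54*s - 76) + 6*s - 8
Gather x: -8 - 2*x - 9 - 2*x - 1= -4*x - 18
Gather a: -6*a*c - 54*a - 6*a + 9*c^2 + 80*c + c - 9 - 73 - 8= a*(-6*c - 60) + 9*c^2 + 81*c - 90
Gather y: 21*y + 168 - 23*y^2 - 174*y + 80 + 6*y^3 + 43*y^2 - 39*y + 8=6*y^3 + 20*y^2 - 192*y + 256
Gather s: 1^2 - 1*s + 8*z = -s + 8*z + 1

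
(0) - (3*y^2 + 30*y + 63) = -3*y^2 - 30*y - 63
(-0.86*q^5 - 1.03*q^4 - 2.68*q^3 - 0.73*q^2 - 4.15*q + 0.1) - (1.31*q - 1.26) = -0.86*q^5 - 1.03*q^4 - 2.68*q^3 - 0.73*q^2 - 5.46*q + 1.36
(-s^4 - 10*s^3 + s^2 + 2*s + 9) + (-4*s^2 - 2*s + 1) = -s^4 - 10*s^3 - 3*s^2 + 10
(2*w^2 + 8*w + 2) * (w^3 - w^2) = 2*w^5 + 6*w^4 - 6*w^3 - 2*w^2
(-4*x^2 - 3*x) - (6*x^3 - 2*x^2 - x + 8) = -6*x^3 - 2*x^2 - 2*x - 8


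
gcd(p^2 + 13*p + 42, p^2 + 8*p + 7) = p + 7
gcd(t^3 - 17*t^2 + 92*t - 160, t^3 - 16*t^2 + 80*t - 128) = t^2 - 12*t + 32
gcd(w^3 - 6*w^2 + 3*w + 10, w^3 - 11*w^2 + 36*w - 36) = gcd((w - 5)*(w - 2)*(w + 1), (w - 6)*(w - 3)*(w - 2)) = w - 2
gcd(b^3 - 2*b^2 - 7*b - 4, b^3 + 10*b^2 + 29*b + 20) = b + 1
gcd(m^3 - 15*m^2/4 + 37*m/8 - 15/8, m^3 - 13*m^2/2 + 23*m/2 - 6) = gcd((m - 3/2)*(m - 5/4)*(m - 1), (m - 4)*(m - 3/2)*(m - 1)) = m^2 - 5*m/2 + 3/2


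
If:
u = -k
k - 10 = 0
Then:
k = 10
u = -10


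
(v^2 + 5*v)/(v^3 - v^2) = (v + 5)/(v*(v - 1))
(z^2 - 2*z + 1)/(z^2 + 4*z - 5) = (z - 1)/(z + 5)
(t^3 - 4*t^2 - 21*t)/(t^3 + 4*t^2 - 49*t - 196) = t*(t + 3)/(t^2 + 11*t + 28)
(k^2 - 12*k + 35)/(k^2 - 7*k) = (k - 5)/k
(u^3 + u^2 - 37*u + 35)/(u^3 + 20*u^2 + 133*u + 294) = (u^2 - 6*u + 5)/(u^2 + 13*u + 42)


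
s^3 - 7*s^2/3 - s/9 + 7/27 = (s - 7/3)*(s - 1/3)*(s + 1/3)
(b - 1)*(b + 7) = b^2 + 6*b - 7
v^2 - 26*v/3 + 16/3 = (v - 8)*(v - 2/3)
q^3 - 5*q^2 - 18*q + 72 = (q - 6)*(q - 3)*(q + 4)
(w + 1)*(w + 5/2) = w^2 + 7*w/2 + 5/2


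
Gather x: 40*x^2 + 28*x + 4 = 40*x^2 + 28*x + 4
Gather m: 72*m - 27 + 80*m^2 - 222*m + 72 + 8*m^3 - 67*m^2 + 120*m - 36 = 8*m^3 + 13*m^2 - 30*m + 9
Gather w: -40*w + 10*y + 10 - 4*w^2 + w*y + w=-4*w^2 + w*(y - 39) + 10*y + 10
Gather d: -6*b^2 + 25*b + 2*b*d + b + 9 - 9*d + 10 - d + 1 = -6*b^2 + 26*b + d*(2*b - 10) + 20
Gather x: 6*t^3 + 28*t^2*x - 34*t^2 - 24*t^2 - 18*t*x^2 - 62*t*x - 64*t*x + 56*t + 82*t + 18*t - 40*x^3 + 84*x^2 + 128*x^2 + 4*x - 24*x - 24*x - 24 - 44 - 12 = 6*t^3 - 58*t^2 + 156*t - 40*x^3 + x^2*(212 - 18*t) + x*(28*t^2 - 126*t - 44) - 80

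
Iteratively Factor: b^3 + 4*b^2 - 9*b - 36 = (b - 3)*(b^2 + 7*b + 12) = (b - 3)*(b + 4)*(b + 3)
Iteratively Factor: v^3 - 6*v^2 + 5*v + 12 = (v - 3)*(v^2 - 3*v - 4) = (v - 3)*(v + 1)*(v - 4)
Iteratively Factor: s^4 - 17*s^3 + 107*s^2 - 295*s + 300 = (s - 3)*(s^3 - 14*s^2 + 65*s - 100) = (s - 5)*(s - 3)*(s^2 - 9*s + 20) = (s - 5)^2*(s - 3)*(s - 4)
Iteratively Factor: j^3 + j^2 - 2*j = (j + 2)*(j^2 - j) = (j - 1)*(j + 2)*(j)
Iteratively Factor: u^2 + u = (u + 1)*(u)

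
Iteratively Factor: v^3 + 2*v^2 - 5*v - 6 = (v + 3)*(v^2 - v - 2) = (v + 1)*(v + 3)*(v - 2)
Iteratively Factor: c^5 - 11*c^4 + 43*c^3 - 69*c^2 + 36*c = (c - 3)*(c^4 - 8*c^3 + 19*c^2 - 12*c) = c*(c - 3)*(c^3 - 8*c^2 + 19*c - 12) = c*(c - 3)*(c - 1)*(c^2 - 7*c + 12) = c*(c - 3)^2*(c - 1)*(c - 4)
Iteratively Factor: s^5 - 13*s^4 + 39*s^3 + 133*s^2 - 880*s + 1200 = (s + 4)*(s^4 - 17*s^3 + 107*s^2 - 295*s + 300) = (s - 5)*(s + 4)*(s^3 - 12*s^2 + 47*s - 60) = (s - 5)^2*(s + 4)*(s^2 - 7*s + 12) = (s - 5)^2*(s - 4)*(s + 4)*(s - 3)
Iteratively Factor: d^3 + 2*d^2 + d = (d)*(d^2 + 2*d + 1) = d*(d + 1)*(d + 1)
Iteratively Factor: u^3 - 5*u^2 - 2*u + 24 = (u + 2)*(u^2 - 7*u + 12) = (u - 4)*(u + 2)*(u - 3)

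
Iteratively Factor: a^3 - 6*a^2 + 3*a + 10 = (a - 5)*(a^2 - a - 2) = (a - 5)*(a + 1)*(a - 2)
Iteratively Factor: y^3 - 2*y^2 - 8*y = (y)*(y^2 - 2*y - 8) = y*(y + 2)*(y - 4)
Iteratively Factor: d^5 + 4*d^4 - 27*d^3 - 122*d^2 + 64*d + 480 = (d + 4)*(d^4 - 27*d^2 - 14*d + 120) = (d + 3)*(d + 4)*(d^3 - 3*d^2 - 18*d + 40) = (d - 5)*(d + 3)*(d + 4)*(d^2 + 2*d - 8) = (d - 5)*(d - 2)*(d + 3)*(d + 4)*(d + 4)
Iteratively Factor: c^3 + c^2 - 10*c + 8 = (c + 4)*(c^2 - 3*c + 2) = (c - 2)*(c + 4)*(c - 1)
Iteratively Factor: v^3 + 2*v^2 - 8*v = (v + 4)*(v^2 - 2*v) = (v - 2)*(v + 4)*(v)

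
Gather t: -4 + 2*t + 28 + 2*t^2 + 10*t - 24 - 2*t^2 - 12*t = 0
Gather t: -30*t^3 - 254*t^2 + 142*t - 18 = -30*t^3 - 254*t^2 + 142*t - 18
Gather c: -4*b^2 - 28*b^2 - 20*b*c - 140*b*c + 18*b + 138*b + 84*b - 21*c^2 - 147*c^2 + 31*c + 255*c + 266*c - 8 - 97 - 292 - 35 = -32*b^2 + 240*b - 168*c^2 + c*(552 - 160*b) - 432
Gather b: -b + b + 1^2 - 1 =0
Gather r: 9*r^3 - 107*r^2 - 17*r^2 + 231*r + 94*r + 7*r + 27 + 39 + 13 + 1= 9*r^3 - 124*r^2 + 332*r + 80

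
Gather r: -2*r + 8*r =6*r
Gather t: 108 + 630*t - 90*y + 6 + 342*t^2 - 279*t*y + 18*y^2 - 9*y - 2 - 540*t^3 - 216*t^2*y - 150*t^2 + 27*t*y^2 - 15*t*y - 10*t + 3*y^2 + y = -540*t^3 + t^2*(192 - 216*y) + t*(27*y^2 - 294*y + 620) + 21*y^2 - 98*y + 112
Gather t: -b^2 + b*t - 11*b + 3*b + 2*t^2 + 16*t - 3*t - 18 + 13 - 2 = -b^2 - 8*b + 2*t^2 + t*(b + 13) - 7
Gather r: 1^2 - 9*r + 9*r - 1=0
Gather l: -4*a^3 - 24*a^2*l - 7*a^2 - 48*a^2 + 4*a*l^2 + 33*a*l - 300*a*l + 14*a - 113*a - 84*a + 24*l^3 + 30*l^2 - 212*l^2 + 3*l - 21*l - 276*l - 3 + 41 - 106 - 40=-4*a^3 - 55*a^2 - 183*a + 24*l^3 + l^2*(4*a - 182) + l*(-24*a^2 - 267*a - 294) - 108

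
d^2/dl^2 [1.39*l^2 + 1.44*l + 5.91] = 2.78000000000000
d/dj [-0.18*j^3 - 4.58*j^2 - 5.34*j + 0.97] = -0.54*j^2 - 9.16*j - 5.34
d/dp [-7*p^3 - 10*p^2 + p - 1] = -21*p^2 - 20*p + 1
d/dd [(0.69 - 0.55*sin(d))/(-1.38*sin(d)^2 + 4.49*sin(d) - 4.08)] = (-0.759*sin(d)^2 + 1.9044*sin(d) - 0.8541)*cos(d)/(1.9044*sin(d)^4 - 12.3924*sin(d)^3 + 31.4209*sin(d)^2 - 36.6384*sin(d) + 16.6464)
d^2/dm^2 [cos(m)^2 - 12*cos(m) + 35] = 12*cos(m) - 2*cos(2*m)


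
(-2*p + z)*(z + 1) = -2*p*z - 2*p + z^2 + z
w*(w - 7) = w^2 - 7*w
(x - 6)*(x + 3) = x^2 - 3*x - 18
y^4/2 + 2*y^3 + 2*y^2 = y^2*(y/2 + 1)*(y + 2)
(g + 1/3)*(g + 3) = g^2 + 10*g/3 + 1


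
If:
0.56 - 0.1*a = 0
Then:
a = 5.60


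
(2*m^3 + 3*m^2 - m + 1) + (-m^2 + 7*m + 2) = 2*m^3 + 2*m^2 + 6*m + 3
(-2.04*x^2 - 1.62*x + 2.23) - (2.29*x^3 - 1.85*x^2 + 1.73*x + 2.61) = -2.29*x^3 - 0.19*x^2 - 3.35*x - 0.38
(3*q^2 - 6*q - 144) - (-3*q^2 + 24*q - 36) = 6*q^2 - 30*q - 108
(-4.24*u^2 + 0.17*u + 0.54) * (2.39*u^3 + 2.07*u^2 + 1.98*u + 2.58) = -10.1336*u^5 - 8.3705*u^4 - 6.7527*u^3 - 9.4848*u^2 + 1.5078*u + 1.3932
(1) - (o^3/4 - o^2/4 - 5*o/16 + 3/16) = -o^3/4 + o^2/4 + 5*o/16 + 13/16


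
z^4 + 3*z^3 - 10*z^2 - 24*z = z*(z - 3)*(z + 2)*(z + 4)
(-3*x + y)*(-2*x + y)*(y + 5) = 6*x^2*y + 30*x^2 - 5*x*y^2 - 25*x*y + y^3 + 5*y^2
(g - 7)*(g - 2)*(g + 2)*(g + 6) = g^4 - g^3 - 46*g^2 + 4*g + 168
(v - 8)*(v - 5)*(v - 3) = v^3 - 16*v^2 + 79*v - 120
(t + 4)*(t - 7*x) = t^2 - 7*t*x + 4*t - 28*x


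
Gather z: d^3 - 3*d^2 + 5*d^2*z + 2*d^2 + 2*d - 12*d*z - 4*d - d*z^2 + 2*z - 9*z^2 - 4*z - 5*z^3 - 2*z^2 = d^3 - d^2 - 2*d - 5*z^3 + z^2*(-d - 11) + z*(5*d^2 - 12*d - 2)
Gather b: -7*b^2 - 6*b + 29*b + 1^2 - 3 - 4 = -7*b^2 + 23*b - 6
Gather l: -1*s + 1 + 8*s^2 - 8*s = 8*s^2 - 9*s + 1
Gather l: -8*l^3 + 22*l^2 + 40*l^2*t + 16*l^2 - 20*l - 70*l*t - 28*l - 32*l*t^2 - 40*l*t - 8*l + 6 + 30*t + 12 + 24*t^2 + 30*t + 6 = -8*l^3 + l^2*(40*t + 38) + l*(-32*t^2 - 110*t - 56) + 24*t^2 + 60*t + 24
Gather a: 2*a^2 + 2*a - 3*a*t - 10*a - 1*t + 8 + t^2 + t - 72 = 2*a^2 + a*(-3*t - 8) + t^2 - 64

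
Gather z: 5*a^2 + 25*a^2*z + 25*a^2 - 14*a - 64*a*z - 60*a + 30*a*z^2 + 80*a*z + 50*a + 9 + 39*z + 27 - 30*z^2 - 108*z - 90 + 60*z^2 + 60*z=30*a^2 - 24*a + z^2*(30*a + 30) + z*(25*a^2 + 16*a - 9) - 54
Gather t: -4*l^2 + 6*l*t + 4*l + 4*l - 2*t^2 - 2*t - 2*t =-4*l^2 + 8*l - 2*t^2 + t*(6*l - 4)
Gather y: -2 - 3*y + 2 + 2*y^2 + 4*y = 2*y^2 + y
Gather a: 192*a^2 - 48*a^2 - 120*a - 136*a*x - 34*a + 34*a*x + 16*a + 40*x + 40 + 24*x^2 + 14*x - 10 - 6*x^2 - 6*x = 144*a^2 + a*(-102*x - 138) + 18*x^2 + 48*x + 30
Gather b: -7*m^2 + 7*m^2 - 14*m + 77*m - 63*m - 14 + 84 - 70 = 0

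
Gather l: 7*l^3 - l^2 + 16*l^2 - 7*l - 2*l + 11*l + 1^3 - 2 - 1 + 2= 7*l^3 + 15*l^2 + 2*l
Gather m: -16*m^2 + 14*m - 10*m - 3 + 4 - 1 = -16*m^2 + 4*m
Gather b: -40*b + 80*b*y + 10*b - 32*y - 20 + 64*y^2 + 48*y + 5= b*(80*y - 30) + 64*y^2 + 16*y - 15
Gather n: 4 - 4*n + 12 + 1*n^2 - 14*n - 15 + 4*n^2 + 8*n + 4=5*n^2 - 10*n + 5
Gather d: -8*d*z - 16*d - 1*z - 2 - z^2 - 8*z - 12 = d*(-8*z - 16) - z^2 - 9*z - 14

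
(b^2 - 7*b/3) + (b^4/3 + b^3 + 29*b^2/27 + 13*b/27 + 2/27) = b^4/3 + b^3 + 56*b^2/27 - 50*b/27 + 2/27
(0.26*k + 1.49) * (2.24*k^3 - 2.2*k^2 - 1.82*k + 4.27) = 0.5824*k^4 + 2.7656*k^3 - 3.7512*k^2 - 1.6016*k + 6.3623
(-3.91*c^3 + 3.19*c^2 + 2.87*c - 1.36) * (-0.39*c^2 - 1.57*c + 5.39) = 1.5249*c^5 + 4.8946*c^4 - 27.2025*c^3 + 13.2186*c^2 + 17.6045*c - 7.3304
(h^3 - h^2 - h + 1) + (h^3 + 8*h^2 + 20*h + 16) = 2*h^3 + 7*h^2 + 19*h + 17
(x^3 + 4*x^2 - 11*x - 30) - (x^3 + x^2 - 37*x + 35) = 3*x^2 + 26*x - 65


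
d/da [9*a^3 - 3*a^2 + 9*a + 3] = 27*a^2 - 6*a + 9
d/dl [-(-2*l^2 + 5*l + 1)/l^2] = (5*l + 2)/l^3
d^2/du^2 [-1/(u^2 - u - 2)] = 2*(-u^2 + u + (2*u - 1)^2 + 2)/(-u^2 + u + 2)^3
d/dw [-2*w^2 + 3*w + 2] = 3 - 4*w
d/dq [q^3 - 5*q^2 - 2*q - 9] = 3*q^2 - 10*q - 2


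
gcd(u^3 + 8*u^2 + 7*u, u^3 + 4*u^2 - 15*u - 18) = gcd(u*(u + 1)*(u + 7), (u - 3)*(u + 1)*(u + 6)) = u + 1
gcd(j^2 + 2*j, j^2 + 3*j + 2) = j + 2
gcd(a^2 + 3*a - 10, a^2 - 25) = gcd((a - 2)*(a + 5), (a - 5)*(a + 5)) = a + 5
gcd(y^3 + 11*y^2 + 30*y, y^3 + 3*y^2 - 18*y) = y^2 + 6*y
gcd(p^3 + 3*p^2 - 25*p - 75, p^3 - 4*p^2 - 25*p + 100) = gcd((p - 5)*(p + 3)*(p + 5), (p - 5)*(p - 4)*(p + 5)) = p^2 - 25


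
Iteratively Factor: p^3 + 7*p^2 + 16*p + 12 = (p + 2)*(p^2 + 5*p + 6) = (p + 2)*(p + 3)*(p + 2)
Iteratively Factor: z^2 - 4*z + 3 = (z - 1)*(z - 3)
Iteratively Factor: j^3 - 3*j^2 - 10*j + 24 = (j + 3)*(j^2 - 6*j + 8) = (j - 4)*(j + 3)*(j - 2)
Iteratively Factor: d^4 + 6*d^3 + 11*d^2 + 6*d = (d + 3)*(d^3 + 3*d^2 + 2*d) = d*(d + 3)*(d^2 + 3*d + 2) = d*(d + 1)*(d + 3)*(d + 2)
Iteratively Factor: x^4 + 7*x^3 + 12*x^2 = (x + 3)*(x^3 + 4*x^2) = (x + 3)*(x + 4)*(x^2) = x*(x + 3)*(x + 4)*(x)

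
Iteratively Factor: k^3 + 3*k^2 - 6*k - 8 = (k + 4)*(k^2 - k - 2) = (k - 2)*(k + 4)*(k + 1)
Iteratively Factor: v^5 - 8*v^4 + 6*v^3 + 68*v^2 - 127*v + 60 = (v + 3)*(v^4 - 11*v^3 + 39*v^2 - 49*v + 20) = (v - 1)*(v + 3)*(v^3 - 10*v^2 + 29*v - 20) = (v - 1)^2*(v + 3)*(v^2 - 9*v + 20) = (v - 5)*(v - 1)^2*(v + 3)*(v - 4)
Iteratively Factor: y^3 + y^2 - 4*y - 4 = (y - 2)*(y^2 + 3*y + 2) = (y - 2)*(y + 2)*(y + 1)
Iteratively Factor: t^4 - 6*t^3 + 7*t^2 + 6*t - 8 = (t + 1)*(t^3 - 7*t^2 + 14*t - 8) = (t - 2)*(t + 1)*(t^2 - 5*t + 4) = (t - 4)*(t - 2)*(t + 1)*(t - 1)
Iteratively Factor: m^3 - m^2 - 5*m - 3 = (m + 1)*(m^2 - 2*m - 3) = (m + 1)^2*(m - 3)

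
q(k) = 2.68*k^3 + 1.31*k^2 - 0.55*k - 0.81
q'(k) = 8.04*k^2 + 2.62*k - 0.55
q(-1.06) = -1.95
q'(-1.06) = 5.71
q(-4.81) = -266.10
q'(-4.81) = 172.86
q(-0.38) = -0.56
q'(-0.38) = -0.38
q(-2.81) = -48.38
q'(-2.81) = 55.57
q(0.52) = -0.36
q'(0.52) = 2.99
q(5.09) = 383.75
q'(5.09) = 221.09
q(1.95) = 22.97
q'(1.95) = 35.13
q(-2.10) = -18.70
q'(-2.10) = 29.40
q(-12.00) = -4436.61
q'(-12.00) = 1125.77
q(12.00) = 4812.27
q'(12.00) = 1188.65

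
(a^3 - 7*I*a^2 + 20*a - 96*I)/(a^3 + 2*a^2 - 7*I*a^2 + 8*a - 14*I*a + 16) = (a^2 + I*a + 12)/(a^2 + a*(2 + I) + 2*I)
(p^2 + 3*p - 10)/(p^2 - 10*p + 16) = (p + 5)/(p - 8)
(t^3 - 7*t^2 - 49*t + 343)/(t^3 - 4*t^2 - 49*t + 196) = (t - 7)/(t - 4)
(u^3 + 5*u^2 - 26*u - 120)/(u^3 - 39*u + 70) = (u^2 + 10*u + 24)/(u^2 + 5*u - 14)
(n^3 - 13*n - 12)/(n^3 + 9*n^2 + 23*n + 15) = (n - 4)/(n + 5)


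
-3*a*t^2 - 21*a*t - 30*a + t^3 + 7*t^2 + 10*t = (-3*a + t)*(t + 2)*(t + 5)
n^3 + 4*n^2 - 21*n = n*(n - 3)*(n + 7)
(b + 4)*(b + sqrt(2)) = b^2 + sqrt(2)*b + 4*b + 4*sqrt(2)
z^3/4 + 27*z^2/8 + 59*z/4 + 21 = (z/4 + 1)*(z + 7/2)*(z + 6)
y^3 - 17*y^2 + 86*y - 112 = (y - 8)*(y - 7)*(y - 2)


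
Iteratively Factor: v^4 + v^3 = (v + 1)*(v^3) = v*(v + 1)*(v^2) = v^2*(v + 1)*(v)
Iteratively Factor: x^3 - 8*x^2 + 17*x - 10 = (x - 1)*(x^2 - 7*x + 10) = (x - 5)*(x - 1)*(x - 2)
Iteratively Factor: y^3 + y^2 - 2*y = (y + 2)*(y^2 - y) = (y - 1)*(y + 2)*(y)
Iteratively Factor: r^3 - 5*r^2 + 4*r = (r)*(r^2 - 5*r + 4) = r*(r - 1)*(r - 4)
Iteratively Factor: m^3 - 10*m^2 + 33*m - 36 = (m - 3)*(m^2 - 7*m + 12) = (m - 4)*(m - 3)*(m - 3)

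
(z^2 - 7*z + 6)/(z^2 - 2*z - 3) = (-z^2 + 7*z - 6)/(-z^2 + 2*z + 3)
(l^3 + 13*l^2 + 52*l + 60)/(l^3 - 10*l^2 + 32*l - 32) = (l^3 + 13*l^2 + 52*l + 60)/(l^3 - 10*l^2 + 32*l - 32)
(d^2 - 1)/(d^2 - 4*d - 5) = (d - 1)/(d - 5)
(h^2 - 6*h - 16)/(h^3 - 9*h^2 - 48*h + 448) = (h + 2)/(h^2 - h - 56)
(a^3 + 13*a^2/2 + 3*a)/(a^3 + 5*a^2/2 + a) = (a + 6)/(a + 2)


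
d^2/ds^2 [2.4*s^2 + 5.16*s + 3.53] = 4.80000000000000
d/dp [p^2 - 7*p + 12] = 2*p - 7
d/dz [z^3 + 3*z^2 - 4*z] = 3*z^2 + 6*z - 4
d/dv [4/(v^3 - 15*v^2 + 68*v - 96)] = 4*(-3*v^2 + 30*v - 68)/(v^3 - 15*v^2 + 68*v - 96)^2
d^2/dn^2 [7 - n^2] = -2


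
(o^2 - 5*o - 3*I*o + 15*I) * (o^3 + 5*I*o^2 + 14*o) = o^5 - 5*o^4 + 2*I*o^4 + 29*o^3 - 10*I*o^3 - 145*o^2 - 42*I*o^2 + 210*I*o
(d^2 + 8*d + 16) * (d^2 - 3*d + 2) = d^4 + 5*d^3 - 6*d^2 - 32*d + 32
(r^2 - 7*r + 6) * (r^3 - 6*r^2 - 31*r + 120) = r^5 - 13*r^4 + 17*r^3 + 301*r^2 - 1026*r + 720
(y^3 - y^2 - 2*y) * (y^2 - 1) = y^5 - y^4 - 3*y^3 + y^2 + 2*y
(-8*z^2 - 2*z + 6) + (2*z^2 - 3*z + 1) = -6*z^2 - 5*z + 7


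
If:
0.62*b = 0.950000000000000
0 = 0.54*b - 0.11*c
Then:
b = 1.53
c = 7.52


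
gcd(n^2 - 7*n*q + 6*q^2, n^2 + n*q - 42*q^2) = -n + 6*q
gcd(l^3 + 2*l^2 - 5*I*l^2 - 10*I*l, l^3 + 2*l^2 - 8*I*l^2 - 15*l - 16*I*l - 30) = l^2 + l*(2 - 5*I) - 10*I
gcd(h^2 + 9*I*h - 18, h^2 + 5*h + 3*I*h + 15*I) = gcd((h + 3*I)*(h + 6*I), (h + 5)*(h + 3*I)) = h + 3*I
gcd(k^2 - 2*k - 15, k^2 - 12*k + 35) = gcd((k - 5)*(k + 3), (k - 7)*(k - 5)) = k - 5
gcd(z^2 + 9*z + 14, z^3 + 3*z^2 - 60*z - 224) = z + 7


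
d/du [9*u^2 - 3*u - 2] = 18*u - 3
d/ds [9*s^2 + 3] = 18*s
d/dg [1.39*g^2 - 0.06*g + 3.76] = 2.78*g - 0.06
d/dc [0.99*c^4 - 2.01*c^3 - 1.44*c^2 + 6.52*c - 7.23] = 3.96*c^3 - 6.03*c^2 - 2.88*c + 6.52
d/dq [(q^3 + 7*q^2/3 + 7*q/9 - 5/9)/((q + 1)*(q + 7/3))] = 3*(3*q^2 + 14*q + 11)/(9*q^2 + 42*q + 49)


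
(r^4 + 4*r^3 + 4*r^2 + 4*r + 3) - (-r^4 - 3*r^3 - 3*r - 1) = 2*r^4 + 7*r^3 + 4*r^2 + 7*r + 4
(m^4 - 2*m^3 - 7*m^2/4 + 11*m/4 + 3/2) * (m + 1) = m^5 - m^4 - 15*m^3/4 + m^2 + 17*m/4 + 3/2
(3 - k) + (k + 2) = 5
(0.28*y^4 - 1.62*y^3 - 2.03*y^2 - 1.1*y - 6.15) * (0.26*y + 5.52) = 0.0728*y^5 + 1.1244*y^4 - 9.4702*y^3 - 11.4916*y^2 - 7.671*y - 33.948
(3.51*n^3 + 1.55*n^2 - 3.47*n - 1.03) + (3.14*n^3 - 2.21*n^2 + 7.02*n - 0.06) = 6.65*n^3 - 0.66*n^2 + 3.55*n - 1.09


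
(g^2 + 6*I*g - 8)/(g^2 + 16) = (g + 2*I)/(g - 4*I)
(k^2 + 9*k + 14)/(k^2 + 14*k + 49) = (k + 2)/(k + 7)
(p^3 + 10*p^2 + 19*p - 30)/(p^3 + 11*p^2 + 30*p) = (p - 1)/p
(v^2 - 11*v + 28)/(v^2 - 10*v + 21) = (v - 4)/(v - 3)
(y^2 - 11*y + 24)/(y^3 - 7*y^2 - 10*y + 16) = (y - 3)/(y^2 + y - 2)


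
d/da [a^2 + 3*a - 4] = 2*a + 3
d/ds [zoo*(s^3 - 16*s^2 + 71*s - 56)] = zoo*(s^2 + s + 1)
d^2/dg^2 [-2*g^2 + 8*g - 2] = -4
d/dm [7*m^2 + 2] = 14*m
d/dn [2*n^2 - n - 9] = 4*n - 1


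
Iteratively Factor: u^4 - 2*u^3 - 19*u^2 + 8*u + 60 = (u - 5)*(u^3 + 3*u^2 - 4*u - 12) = (u - 5)*(u + 2)*(u^2 + u - 6) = (u - 5)*(u + 2)*(u + 3)*(u - 2)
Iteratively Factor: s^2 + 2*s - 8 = (s - 2)*(s + 4)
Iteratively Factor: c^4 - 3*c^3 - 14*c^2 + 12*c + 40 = (c - 5)*(c^3 + 2*c^2 - 4*c - 8) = (c - 5)*(c + 2)*(c^2 - 4) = (c - 5)*(c - 2)*(c + 2)*(c + 2)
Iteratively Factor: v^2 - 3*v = (v - 3)*(v)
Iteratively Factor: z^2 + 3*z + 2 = (z + 1)*(z + 2)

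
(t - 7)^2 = t^2 - 14*t + 49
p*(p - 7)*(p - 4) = p^3 - 11*p^2 + 28*p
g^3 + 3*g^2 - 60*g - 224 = (g - 8)*(g + 4)*(g + 7)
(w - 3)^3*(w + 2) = w^4 - 7*w^3 + 9*w^2 + 27*w - 54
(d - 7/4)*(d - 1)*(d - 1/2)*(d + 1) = d^4 - 9*d^3/4 - d^2/8 + 9*d/4 - 7/8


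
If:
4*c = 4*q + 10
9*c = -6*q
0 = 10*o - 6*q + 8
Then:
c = 1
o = -17/10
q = -3/2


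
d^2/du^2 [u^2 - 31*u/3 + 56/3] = 2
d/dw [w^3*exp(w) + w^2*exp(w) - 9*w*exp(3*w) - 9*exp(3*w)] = (w^3 + 4*w^2 - 27*w*exp(2*w) + 2*w - 36*exp(2*w))*exp(w)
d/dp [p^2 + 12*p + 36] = 2*p + 12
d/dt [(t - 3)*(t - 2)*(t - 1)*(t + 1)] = 4*t^3 - 15*t^2 + 10*t + 5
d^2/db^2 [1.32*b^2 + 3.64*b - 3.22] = 2.64000000000000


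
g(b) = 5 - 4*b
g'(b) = -4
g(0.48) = 3.08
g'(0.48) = -4.00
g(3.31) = -8.24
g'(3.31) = -4.00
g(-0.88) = 8.52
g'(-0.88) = -4.00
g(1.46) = -0.84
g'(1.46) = -4.00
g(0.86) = 1.56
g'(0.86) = -4.00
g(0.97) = 1.12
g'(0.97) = -4.00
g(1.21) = 0.16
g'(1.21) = -4.00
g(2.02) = -3.08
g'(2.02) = -4.00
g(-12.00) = 53.00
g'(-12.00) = -4.00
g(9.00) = -31.00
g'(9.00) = -4.00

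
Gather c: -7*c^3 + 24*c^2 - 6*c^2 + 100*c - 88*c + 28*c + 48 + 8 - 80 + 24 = -7*c^3 + 18*c^2 + 40*c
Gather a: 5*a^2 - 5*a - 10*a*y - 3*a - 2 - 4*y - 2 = 5*a^2 + a*(-10*y - 8) - 4*y - 4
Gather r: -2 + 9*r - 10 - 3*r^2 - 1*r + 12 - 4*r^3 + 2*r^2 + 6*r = -4*r^3 - r^2 + 14*r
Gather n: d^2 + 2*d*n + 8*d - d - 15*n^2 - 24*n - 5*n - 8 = d^2 + 7*d - 15*n^2 + n*(2*d - 29) - 8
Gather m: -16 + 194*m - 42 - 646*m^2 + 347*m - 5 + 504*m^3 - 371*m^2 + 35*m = 504*m^3 - 1017*m^2 + 576*m - 63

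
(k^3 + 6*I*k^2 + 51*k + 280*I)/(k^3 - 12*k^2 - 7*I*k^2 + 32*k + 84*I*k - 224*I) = (k^2 + 13*I*k - 40)/(k^2 - 12*k + 32)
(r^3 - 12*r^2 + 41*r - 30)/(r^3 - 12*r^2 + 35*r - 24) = (r^2 - 11*r + 30)/(r^2 - 11*r + 24)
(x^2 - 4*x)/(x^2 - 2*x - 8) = x/(x + 2)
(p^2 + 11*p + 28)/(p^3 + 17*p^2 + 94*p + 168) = 1/(p + 6)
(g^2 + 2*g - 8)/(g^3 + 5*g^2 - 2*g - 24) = 1/(g + 3)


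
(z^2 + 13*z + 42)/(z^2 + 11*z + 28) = (z + 6)/(z + 4)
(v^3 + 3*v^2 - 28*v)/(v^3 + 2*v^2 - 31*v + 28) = v/(v - 1)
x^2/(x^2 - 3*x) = x/(x - 3)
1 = 1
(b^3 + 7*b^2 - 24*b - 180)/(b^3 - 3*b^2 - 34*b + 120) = (b + 6)/(b - 4)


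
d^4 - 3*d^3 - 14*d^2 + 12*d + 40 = (d - 5)*(d - 2)*(d + 2)^2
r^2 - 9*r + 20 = (r - 5)*(r - 4)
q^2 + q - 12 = (q - 3)*(q + 4)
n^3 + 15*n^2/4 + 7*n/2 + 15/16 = (n + 1/2)*(n + 3/4)*(n + 5/2)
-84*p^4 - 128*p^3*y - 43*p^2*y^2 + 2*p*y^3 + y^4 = (-7*p + y)*(p + y)*(2*p + y)*(6*p + y)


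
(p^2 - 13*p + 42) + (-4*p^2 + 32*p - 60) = -3*p^2 + 19*p - 18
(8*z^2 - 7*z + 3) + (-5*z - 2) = 8*z^2 - 12*z + 1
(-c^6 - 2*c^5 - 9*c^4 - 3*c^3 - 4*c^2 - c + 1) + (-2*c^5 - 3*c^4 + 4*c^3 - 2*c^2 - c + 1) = -c^6 - 4*c^5 - 12*c^4 + c^3 - 6*c^2 - 2*c + 2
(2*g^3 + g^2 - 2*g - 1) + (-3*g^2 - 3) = 2*g^3 - 2*g^2 - 2*g - 4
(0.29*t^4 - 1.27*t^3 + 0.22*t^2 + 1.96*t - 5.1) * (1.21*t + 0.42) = 0.3509*t^5 - 1.4149*t^4 - 0.2672*t^3 + 2.464*t^2 - 5.3478*t - 2.142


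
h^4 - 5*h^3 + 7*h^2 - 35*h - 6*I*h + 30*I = (h - 5)*(h - 2*I)*(h - I)*(h + 3*I)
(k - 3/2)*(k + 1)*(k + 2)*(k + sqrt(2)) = k^4 + sqrt(2)*k^3 + 3*k^3/2 - 5*k^2/2 + 3*sqrt(2)*k^2/2 - 5*sqrt(2)*k/2 - 3*k - 3*sqrt(2)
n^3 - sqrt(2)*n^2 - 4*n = n*(n - 2*sqrt(2))*(n + sqrt(2))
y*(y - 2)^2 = y^3 - 4*y^2 + 4*y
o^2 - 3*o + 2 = (o - 2)*(o - 1)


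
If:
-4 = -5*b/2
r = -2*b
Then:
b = 8/5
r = -16/5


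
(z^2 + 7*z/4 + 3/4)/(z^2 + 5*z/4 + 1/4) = (4*z + 3)/(4*z + 1)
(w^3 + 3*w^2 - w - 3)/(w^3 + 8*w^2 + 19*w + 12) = (w - 1)/(w + 4)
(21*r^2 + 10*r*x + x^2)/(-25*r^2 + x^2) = (21*r^2 + 10*r*x + x^2)/(-25*r^2 + x^2)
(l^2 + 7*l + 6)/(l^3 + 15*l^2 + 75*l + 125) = (l^2 + 7*l + 6)/(l^3 + 15*l^2 + 75*l + 125)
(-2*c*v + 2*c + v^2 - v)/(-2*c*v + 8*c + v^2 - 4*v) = (v - 1)/(v - 4)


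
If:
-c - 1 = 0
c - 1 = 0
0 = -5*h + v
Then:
No Solution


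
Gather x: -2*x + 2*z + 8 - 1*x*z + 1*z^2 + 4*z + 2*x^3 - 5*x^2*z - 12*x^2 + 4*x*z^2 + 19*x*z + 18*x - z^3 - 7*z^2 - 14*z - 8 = 2*x^3 + x^2*(-5*z - 12) + x*(4*z^2 + 18*z + 16) - z^3 - 6*z^2 - 8*z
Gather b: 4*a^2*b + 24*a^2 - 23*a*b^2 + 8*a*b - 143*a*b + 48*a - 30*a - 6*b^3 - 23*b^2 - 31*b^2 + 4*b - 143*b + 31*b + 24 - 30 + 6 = 24*a^2 + 18*a - 6*b^3 + b^2*(-23*a - 54) + b*(4*a^2 - 135*a - 108)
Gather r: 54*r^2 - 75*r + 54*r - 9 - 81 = 54*r^2 - 21*r - 90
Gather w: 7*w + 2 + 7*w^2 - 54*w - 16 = 7*w^2 - 47*w - 14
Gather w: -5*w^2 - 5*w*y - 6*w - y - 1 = -5*w^2 + w*(-5*y - 6) - y - 1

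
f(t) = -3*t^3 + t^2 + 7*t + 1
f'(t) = -9*t^2 + 2*t + 7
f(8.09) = -1465.35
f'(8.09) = -565.85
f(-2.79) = 54.41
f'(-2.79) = -68.64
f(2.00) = -5.00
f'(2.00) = -25.00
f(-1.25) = -0.33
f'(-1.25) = -9.56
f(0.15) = 2.06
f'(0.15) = 7.10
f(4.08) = -157.55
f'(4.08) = -134.66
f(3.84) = -127.24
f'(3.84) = -118.03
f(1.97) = -4.27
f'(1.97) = -23.99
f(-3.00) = 70.00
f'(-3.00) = -80.00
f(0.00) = 1.00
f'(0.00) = 7.00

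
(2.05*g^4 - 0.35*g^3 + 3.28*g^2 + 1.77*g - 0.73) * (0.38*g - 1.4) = 0.779*g^5 - 3.003*g^4 + 1.7364*g^3 - 3.9194*g^2 - 2.7554*g + 1.022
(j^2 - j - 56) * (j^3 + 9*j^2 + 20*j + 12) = j^5 + 8*j^4 - 45*j^3 - 512*j^2 - 1132*j - 672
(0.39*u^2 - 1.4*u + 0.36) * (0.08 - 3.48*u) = -1.3572*u^3 + 4.9032*u^2 - 1.3648*u + 0.0288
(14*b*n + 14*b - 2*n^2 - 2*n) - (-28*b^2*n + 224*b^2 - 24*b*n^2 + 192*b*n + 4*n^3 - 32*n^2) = 28*b^2*n - 224*b^2 + 24*b*n^2 - 178*b*n + 14*b - 4*n^3 + 30*n^2 - 2*n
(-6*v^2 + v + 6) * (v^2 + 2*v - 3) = -6*v^4 - 11*v^3 + 26*v^2 + 9*v - 18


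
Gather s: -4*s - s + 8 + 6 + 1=15 - 5*s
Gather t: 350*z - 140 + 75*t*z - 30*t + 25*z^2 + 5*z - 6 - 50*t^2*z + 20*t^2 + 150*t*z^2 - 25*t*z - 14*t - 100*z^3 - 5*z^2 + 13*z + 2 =t^2*(20 - 50*z) + t*(150*z^2 + 50*z - 44) - 100*z^3 + 20*z^2 + 368*z - 144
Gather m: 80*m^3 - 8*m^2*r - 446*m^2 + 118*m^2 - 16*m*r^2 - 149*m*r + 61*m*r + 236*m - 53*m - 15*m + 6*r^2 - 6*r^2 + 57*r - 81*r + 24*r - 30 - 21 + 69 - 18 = 80*m^3 + m^2*(-8*r - 328) + m*(-16*r^2 - 88*r + 168)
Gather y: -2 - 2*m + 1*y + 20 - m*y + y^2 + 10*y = -2*m + y^2 + y*(11 - m) + 18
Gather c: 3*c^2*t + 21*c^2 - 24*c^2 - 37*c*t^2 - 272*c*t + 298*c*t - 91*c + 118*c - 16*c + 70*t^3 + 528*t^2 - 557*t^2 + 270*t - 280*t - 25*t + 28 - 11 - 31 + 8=c^2*(3*t - 3) + c*(-37*t^2 + 26*t + 11) + 70*t^3 - 29*t^2 - 35*t - 6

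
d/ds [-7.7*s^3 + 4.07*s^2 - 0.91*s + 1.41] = -23.1*s^2 + 8.14*s - 0.91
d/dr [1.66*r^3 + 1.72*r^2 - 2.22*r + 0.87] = 4.98*r^2 + 3.44*r - 2.22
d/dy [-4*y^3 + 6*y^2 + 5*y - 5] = -12*y^2 + 12*y + 5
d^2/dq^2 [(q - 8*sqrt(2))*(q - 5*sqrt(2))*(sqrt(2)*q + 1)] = 6*sqrt(2)*q - 50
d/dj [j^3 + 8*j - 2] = 3*j^2 + 8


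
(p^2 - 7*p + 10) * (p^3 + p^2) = p^5 - 6*p^4 + 3*p^3 + 10*p^2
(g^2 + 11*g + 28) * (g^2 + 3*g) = g^4 + 14*g^3 + 61*g^2 + 84*g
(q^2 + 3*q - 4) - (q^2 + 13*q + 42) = -10*q - 46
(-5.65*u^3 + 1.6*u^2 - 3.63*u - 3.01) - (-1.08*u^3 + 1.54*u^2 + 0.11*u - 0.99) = -4.57*u^3 + 0.0600000000000001*u^2 - 3.74*u - 2.02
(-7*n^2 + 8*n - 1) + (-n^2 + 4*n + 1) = -8*n^2 + 12*n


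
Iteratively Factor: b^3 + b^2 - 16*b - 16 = (b + 1)*(b^2 - 16) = (b + 1)*(b + 4)*(b - 4)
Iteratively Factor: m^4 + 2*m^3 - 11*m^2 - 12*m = (m - 3)*(m^3 + 5*m^2 + 4*m) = (m - 3)*(m + 4)*(m^2 + m) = (m - 3)*(m + 1)*(m + 4)*(m)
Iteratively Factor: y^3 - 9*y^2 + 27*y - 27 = (y - 3)*(y^2 - 6*y + 9) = (y - 3)^2*(y - 3)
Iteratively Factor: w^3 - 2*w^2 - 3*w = (w)*(w^2 - 2*w - 3) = w*(w + 1)*(w - 3)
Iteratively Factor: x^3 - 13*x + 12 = (x - 3)*(x^2 + 3*x - 4) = (x - 3)*(x + 4)*(x - 1)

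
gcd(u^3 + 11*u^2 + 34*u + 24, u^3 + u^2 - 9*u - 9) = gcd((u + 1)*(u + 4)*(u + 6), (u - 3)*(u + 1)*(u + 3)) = u + 1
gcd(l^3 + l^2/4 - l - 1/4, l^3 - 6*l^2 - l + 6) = l^2 - 1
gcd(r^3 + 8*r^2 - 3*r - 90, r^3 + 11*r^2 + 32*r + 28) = 1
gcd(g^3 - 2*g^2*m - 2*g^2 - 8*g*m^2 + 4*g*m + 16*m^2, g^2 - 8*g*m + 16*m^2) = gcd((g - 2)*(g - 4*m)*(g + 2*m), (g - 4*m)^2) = g - 4*m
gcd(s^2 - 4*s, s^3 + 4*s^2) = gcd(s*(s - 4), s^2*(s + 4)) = s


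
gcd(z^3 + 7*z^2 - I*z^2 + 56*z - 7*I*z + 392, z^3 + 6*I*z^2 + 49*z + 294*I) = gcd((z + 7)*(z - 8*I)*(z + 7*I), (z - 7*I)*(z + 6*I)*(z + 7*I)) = z + 7*I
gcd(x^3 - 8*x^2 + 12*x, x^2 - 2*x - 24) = x - 6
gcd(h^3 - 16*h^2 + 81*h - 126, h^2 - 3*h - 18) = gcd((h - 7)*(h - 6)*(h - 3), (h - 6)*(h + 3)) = h - 6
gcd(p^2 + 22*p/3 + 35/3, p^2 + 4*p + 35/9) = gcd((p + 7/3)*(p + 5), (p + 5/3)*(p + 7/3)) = p + 7/3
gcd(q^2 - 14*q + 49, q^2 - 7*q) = q - 7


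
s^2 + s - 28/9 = (s - 4/3)*(s + 7/3)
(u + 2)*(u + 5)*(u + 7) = u^3 + 14*u^2 + 59*u + 70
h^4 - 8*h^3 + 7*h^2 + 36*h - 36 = (h - 6)*(h - 3)*(h - 1)*(h + 2)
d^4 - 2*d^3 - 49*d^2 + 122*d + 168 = (d - 6)*(d - 4)*(d + 1)*(d + 7)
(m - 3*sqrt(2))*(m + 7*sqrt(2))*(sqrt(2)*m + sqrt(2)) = sqrt(2)*m^3 + sqrt(2)*m^2 + 8*m^2 - 42*sqrt(2)*m + 8*m - 42*sqrt(2)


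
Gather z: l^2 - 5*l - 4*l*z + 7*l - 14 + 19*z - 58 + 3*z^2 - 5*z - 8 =l^2 + 2*l + 3*z^2 + z*(14 - 4*l) - 80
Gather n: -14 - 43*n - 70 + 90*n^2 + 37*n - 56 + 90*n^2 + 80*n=180*n^2 + 74*n - 140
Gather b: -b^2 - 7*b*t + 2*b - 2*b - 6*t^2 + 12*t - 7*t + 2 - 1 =-b^2 - 7*b*t - 6*t^2 + 5*t + 1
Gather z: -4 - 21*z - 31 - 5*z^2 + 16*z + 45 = -5*z^2 - 5*z + 10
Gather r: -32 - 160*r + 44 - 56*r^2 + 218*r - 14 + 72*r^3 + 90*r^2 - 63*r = 72*r^3 + 34*r^2 - 5*r - 2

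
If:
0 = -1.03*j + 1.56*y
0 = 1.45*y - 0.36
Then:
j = 0.38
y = 0.25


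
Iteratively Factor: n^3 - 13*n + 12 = (n + 4)*(n^2 - 4*n + 3) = (n - 1)*(n + 4)*(n - 3)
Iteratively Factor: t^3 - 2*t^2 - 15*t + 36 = (t - 3)*(t^2 + t - 12) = (t - 3)^2*(t + 4)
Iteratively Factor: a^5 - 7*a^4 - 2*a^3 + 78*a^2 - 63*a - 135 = (a - 3)*(a^4 - 4*a^3 - 14*a^2 + 36*a + 45) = (a - 3)*(a + 1)*(a^3 - 5*a^2 - 9*a + 45) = (a - 3)^2*(a + 1)*(a^2 - 2*a - 15) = (a - 3)^2*(a + 1)*(a + 3)*(a - 5)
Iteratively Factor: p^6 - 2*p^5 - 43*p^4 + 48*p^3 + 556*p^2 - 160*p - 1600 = (p + 4)*(p^5 - 6*p^4 - 19*p^3 + 124*p^2 + 60*p - 400) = (p + 4)^2*(p^4 - 10*p^3 + 21*p^2 + 40*p - 100) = (p - 5)*(p + 4)^2*(p^3 - 5*p^2 - 4*p + 20) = (p - 5)*(p + 2)*(p + 4)^2*(p^2 - 7*p + 10) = (p - 5)*(p - 2)*(p + 2)*(p + 4)^2*(p - 5)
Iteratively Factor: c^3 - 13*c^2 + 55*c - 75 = (c - 5)*(c^2 - 8*c + 15) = (c - 5)^2*(c - 3)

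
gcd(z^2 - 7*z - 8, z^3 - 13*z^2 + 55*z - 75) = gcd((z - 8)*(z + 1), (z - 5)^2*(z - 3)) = 1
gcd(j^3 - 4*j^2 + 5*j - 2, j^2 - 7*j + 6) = j - 1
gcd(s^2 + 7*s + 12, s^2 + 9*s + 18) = s + 3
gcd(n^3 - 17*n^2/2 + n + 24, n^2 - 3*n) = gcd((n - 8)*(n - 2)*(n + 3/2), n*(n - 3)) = 1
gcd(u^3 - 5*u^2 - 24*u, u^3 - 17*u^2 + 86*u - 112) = u - 8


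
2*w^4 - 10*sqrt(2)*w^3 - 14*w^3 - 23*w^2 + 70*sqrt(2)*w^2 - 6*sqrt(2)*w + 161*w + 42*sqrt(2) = (w - 7)*(w - 6*sqrt(2))*(sqrt(2)*w + 1)^2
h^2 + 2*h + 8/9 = (h + 2/3)*(h + 4/3)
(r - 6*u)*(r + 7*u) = r^2 + r*u - 42*u^2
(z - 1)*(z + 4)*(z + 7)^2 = z^4 + 17*z^3 + 87*z^2 + 91*z - 196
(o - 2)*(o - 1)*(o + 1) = o^3 - 2*o^2 - o + 2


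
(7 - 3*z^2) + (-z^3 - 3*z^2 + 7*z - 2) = -z^3 - 6*z^2 + 7*z + 5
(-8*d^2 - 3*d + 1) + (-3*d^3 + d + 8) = -3*d^3 - 8*d^2 - 2*d + 9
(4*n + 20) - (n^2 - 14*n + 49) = -n^2 + 18*n - 29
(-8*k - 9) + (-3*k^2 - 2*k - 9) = -3*k^2 - 10*k - 18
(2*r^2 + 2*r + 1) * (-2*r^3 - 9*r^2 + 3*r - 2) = -4*r^5 - 22*r^4 - 14*r^3 - 7*r^2 - r - 2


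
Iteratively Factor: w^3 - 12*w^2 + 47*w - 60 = (w - 4)*(w^2 - 8*w + 15) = (w - 5)*(w - 4)*(w - 3)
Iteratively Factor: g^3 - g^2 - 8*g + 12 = (g - 2)*(g^2 + g - 6) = (g - 2)*(g + 3)*(g - 2)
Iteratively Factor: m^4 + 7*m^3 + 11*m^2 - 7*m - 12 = (m + 1)*(m^3 + 6*m^2 + 5*m - 12) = (m + 1)*(m + 4)*(m^2 + 2*m - 3) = (m - 1)*(m + 1)*(m + 4)*(m + 3)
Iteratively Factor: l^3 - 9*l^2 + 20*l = (l - 5)*(l^2 - 4*l) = l*(l - 5)*(l - 4)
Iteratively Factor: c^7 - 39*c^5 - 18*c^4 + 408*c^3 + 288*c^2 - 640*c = (c)*(c^6 - 39*c^4 - 18*c^3 + 408*c^2 + 288*c - 640) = c*(c + 4)*(c^5 - 4*c^4 - 23*c^3 + 74*c^2 + 112*c - 160) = c*(c + 2)*(c + 4)*(c^4 - 6*c^3 - 11*c^2 + 96*c - 80) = c*(c + 2)*(c + 4)^2*(c^3 - 10*c^2 + 29*c - 20) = c*(c - 5)*(c + 2)*(c + 4)^2*(c^2 - 5*c + 4) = c*(c - 5)*(c - 1)*(c + 2)*(c + 4)^2*(c - 4)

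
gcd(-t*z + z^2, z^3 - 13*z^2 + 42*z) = z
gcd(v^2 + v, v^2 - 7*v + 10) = 1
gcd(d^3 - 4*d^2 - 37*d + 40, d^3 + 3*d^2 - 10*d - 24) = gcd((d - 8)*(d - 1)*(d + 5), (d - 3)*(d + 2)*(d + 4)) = 1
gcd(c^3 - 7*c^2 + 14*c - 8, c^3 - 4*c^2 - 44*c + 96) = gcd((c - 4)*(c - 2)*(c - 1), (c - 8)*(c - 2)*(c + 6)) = c - 2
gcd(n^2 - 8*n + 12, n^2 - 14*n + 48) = n - 6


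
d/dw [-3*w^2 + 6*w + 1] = 6 - 6*w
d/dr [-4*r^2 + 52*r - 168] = 52 - 8*r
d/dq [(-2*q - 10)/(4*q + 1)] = 38/(4*q + 1)^2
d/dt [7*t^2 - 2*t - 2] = 14*t - 2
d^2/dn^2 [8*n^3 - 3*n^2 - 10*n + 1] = 48*n - 6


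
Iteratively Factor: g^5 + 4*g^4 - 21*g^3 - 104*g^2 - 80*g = (g - 5)*(g^4 + 9*g^3 + 24*g^2 + 16*g) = g*(g - 5)*(g^3 + 9*g^2 + 24*g + 16) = g*(g - 5)*(g + 4)*(g^2 + 5*g + 4) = g*(g - 5)*(g + 1)*(g + 4)*(g + 4)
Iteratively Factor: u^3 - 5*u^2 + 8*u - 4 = (u - 1)*(u^2 - 4*u + 4) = (u - 2)*(u - 1)*(u - 2)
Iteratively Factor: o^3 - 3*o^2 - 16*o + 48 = (o - 4)*(o^2 + o - 12) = (o - 4)*(o + 4)*(o - 3)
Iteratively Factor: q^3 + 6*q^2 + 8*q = (q + 4)*(q^2 + 2*q) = q*(q + 4)*(q + 2)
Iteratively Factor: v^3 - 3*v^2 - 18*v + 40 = (v - 5)*(v^2 + 2*v - 8) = (v - 5)*(v + 4)*(v - 2)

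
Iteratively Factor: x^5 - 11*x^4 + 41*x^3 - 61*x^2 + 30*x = (x - 3)*(x^4 - 8*x^3 + 17*x^2 - 10*x) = (x - 3)*(x - 2)*(x^3 - 6*x^2 + 5*x) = x*(x - 3)*(x - 2)*(x^2 - 6*x + 5) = x*(x - 5)*(x - 3)*(x - 2)*(x - 1)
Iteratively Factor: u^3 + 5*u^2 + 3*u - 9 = (u + 3)*(u^2 + 2*u - 3) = (u + 3)^2*(u - 1)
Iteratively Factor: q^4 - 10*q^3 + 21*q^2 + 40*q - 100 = (q - 5)*(q^3 - 5*q^2 - 4*q + 20) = (q - 5)*(q - 2)*(q^2 - 3*q - 10) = (q - 5)*(q - 2)*(q + 2)*(q - 5)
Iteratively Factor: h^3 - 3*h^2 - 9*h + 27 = (h - 3)*(h^2 - 9) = (h - 3)^2*(h + 3)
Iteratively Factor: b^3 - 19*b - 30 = (b - 5)*(b^2 + 5*b + 6) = (b - 5)*(b + 2)*(b + 3)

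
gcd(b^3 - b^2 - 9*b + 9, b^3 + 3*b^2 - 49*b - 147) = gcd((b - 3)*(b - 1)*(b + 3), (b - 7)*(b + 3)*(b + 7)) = b + 3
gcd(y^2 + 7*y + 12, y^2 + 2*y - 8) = y + 4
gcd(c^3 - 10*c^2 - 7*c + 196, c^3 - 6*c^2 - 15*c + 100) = c + 4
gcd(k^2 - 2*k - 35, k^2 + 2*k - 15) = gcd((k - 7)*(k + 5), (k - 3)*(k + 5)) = k + 5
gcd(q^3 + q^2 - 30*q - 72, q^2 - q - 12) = q + 3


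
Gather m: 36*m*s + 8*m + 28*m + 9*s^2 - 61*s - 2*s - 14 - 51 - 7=m*(36*s + 36) + 9*s^2 - 63*s - 72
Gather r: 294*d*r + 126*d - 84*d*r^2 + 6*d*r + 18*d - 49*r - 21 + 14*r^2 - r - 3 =144*d + r^2*(14 - 84*d) + r*(300*d - 50) - 24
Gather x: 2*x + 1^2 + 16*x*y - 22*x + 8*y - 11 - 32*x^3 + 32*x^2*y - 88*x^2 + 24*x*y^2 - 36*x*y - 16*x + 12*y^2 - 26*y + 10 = -32*x^3 + x^2*(32*y - 88) + x*(24*y^2 - 20*y - 36) + 12*y^2 - 18*y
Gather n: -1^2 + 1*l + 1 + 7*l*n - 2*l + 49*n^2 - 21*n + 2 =-l + 49*n^2 + n*(7*l - 21) + 2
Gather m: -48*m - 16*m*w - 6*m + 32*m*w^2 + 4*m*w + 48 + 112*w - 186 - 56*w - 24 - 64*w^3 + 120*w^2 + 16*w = m*(32*w^2 - 12*w - 54) - 64*w^3 + 120*w^2 + 72*w - 162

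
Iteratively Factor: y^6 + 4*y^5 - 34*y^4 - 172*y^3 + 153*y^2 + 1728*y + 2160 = (y - 4)*(y^5 + 8*y^4 - 2*y^3 - 180*y^2 - 567*y - 540) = (y - 4)*(y + 3)*(y^4 + 5*y^3 - 17*y^2 - 129*y - 180) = (y - 4)*(y + 3)^2*(y^3 + 2*y^2 - 23*y - 60) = (y - 4)*(y + 3)^3*(y^2 - y - 20) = (y - 4)*(y + 3)^3*(y + 4)*(y - 5)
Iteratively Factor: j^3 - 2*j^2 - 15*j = (j)*(j^2 - 2*j - 15) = j*(j + 3)*(j - 5)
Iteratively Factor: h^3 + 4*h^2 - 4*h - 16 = (h - 2)*(h^2 + 6*h + 8) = (h - 2)*(h + 2)*(h + 4)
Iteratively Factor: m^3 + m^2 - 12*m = (m - 3)*(m^2 + 4*m) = (m - 3)*(m + 4)*(m)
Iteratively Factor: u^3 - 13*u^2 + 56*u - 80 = (u - 4)*(u^2 - 9*u + 20) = (u - 5)*(u - 4)*(u - 4)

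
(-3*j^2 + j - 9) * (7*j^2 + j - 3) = -21*j^4 + 4*j^3 - 53*j^2 - 12*j + 27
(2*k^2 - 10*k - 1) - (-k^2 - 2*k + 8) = 3*k^2 - 8*k - 9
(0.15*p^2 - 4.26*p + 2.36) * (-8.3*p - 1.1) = -1.245*p^3 + 35.193*p^2 - 14.902*p - 2.596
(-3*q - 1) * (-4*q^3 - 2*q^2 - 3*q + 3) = 12*q^4 + 10*q^3 + 11*q^2 - 6*q - 3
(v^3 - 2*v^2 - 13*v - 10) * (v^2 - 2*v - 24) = v^5 - 4*v^4 - 33*v^3 + 64*v^2 + 332*v + 240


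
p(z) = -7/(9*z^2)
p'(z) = 14/(9*z^3)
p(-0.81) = -1.19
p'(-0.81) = -2.93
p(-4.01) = -0.05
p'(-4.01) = -0.02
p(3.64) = -0.06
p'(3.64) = 0.03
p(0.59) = -2.23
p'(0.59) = 7.57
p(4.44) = -0.04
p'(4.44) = 0.02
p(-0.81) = -1.19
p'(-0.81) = -2.93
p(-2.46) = -0.13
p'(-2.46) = -0.10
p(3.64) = -0.06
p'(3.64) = 0.03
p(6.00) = -0.02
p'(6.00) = 0.01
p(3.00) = -0.09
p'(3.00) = 0.06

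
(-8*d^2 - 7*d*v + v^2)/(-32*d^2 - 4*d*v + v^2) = (d + v)/(4*d + v)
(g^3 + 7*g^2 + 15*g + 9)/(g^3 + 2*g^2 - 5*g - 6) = (g + 3)/(g - 2)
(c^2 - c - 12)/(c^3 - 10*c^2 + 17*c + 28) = (c + 3)/(c^2 - 6*c - 7)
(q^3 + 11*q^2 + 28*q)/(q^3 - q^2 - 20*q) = (q + 7)/(q - 5)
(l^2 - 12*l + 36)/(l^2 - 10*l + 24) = (l - 6)/(l - 4)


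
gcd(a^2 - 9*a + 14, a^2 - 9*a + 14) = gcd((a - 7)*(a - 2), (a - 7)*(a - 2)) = a^2 - 9*a + 14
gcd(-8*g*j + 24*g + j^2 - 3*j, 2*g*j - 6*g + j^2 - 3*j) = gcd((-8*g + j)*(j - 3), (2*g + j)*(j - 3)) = j - 3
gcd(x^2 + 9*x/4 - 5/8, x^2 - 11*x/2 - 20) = x + 5/2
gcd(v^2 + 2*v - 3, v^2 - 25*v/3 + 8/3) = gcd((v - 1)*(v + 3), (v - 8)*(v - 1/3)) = 1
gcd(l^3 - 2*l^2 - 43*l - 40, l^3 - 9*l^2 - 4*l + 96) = l - 8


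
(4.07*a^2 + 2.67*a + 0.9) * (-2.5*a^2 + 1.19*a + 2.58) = -10.175*a^4 - 1.8317*a^3 + 11.4279*a^2 + 7.9596*a + 2.322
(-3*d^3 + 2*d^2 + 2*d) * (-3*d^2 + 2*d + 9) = 9*d^5 - 12*d^4 - 29*d^3 + 22*d^2 + 18*d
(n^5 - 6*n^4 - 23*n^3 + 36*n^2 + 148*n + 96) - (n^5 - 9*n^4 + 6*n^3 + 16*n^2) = 3*n^4 - 29*n^3 + 20*n^2 + 148*n + 96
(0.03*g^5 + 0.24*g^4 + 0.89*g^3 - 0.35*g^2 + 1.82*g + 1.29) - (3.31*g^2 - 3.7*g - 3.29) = 0.03*g^5 + 0.24*g^4 + 0.89*g^3 - 3.66*g^2 + 5.52*g + 4.58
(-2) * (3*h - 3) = 6 - 6*h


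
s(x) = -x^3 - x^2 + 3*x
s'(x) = -3*x^2 - 2*x + 3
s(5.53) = -183.10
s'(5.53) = -99.80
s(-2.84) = 6.32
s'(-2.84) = -15.52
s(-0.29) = -0.93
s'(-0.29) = 3.33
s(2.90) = -24.10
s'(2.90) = -28.03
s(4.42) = -92.63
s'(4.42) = -64.45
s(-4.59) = 61.86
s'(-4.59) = -51.02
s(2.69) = -18.63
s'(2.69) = -24.09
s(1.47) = -0.93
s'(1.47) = -6.42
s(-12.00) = 1548.00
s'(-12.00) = -405.00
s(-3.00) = 9.00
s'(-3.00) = -18.00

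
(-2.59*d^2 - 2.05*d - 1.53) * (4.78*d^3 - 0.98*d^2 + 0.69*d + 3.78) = -12.3802*d^5 - 7.2608*d^4 - 7.0915*d^3 - 9.7053*d^2 - 8.8047*d - 5.7834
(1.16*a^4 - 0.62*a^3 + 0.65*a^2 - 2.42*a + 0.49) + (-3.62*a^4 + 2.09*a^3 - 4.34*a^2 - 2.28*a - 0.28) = -2.46*a^4 + 1.47*a^3 - 3.69*a^2 - 4.7*a + 0.21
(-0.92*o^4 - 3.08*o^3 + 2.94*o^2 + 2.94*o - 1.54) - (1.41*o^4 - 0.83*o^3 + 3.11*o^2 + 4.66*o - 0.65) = -2.33*o^4 - 2.25*o^3 - 0.17*o^2 - 1.72*o - 0.89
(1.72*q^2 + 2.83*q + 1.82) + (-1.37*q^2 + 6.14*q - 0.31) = 0.35*q^2 + 8.97*q + 1.51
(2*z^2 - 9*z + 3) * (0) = 0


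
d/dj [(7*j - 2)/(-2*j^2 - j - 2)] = (-14*j^2 - 7*j + (4*j + 1)*(7*j - 2) - 14)/(2*j^2 + j + 2)^2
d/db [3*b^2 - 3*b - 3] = 6*b - 3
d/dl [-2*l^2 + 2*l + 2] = 2 - 4*l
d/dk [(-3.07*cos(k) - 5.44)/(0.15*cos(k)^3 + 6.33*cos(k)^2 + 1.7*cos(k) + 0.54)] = -(0.921*cos(k)^3 + 21.8811*cos(k)^2 + 68.8704*cos(k) + 7.5902)*sin(k)/(0.15*cos(k)^3 + 6.33*cos(k)^2 + 1.7*cos(k) + 0.54)^2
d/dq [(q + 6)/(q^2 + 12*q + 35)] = (q^2 + 12*q - 2*(q + 6)^2 + 35)/(q^2 + 12*q + 35)^2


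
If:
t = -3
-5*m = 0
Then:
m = 0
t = -3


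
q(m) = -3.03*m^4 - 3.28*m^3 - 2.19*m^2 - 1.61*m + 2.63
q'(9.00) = -9673.55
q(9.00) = -22460.20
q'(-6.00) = 2288.35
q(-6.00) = -3284.95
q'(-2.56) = 148.46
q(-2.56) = -82.71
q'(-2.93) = 231.61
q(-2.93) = -152.26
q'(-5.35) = 1596.12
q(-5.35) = -2031.49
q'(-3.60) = 452.10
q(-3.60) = -375.85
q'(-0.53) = -0.25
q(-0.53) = 3.12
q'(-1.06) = 6.41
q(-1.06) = 1.96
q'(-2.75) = 188.08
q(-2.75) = -114.58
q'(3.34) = -577.60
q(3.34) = -526.47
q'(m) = -12.12*m^3 - 9.84*m^2 - 4.38*m - 1.61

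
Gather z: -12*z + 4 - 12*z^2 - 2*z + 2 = -12*z^2 - 14*z + 6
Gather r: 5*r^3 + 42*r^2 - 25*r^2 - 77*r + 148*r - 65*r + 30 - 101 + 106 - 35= 5*r^3 + 17*r^2 + 6*r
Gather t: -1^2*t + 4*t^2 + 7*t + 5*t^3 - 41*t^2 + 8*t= 5*t^3 - 37*t^2 + 14*t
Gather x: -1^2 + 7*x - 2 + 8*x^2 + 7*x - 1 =8*x^2 + 14*x - 4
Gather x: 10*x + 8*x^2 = 8*x^2 + 10*x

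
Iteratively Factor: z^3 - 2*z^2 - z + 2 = (z - 1)*(z^2 - z - 2) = (z - 2)*(z - 1)*(z + 1)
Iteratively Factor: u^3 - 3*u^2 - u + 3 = (u - 1)*(u^2 - 2*u - 3) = (u - 3)*(u - 1)*(u + 1)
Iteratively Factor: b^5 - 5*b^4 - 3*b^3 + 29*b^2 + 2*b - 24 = (b - 1)*(b^4 - 4*b^3 - 7*b^2 + 22*b + 24) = (b - 1)*(b + 2)*(b^3 - 6*b^2 + 5*b + 12) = (b - 1)*(b + 1)*(b + 2)*(b^2 - 7*b + 12) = (b - 4)*(b - 1)*(b + 1)*(b + 2)*(b - 3)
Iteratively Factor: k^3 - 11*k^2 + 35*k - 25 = (k - 1)*(k^2 - 10*k + 25) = (k - 5)*(k - 1)*(k - 5)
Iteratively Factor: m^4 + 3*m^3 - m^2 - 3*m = (m - 1)*(m^3 + 4*m^2 + 3*m) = (m - 1)*(m + 1)*(m^2 + 3*m) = m*(m - 1)*(m + 1)*(m + 3)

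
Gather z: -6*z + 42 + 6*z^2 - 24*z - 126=6*z^2 - 30*z - 84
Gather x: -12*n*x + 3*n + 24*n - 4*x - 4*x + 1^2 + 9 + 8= 27*n + x*(-12*n - 8) + 18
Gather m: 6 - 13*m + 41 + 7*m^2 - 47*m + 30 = 7*m^2 - 60*m + 77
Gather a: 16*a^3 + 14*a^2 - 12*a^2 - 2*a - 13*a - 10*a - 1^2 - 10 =16*a^3 + 2*a^2 - 25*a - 11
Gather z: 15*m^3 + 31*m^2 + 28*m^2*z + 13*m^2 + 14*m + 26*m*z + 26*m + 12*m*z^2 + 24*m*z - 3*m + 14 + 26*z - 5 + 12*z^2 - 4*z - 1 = 15*m^3 + 44*m^2 + 37*m + z^2*(12*m + 12) + z*(28*m^2 + 50*m + 22) + 8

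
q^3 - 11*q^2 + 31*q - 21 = (q - 7)*(q - 3)*(q - 1)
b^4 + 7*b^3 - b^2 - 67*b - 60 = (b - 3)*(b + 1)*(b + 4)*(b + 5)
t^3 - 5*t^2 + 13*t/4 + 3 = (t - 4)*(t - 3/2)*(t + 1/2)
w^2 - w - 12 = (w - 4)*(w + 3)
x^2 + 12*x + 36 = (x + 6)^2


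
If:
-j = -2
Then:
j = 2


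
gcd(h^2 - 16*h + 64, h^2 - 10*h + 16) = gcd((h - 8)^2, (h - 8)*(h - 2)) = h - 8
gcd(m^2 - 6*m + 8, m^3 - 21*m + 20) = m - 4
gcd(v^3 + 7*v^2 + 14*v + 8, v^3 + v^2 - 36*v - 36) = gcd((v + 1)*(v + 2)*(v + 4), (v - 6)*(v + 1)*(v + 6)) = v + 1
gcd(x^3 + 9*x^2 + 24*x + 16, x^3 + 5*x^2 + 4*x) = x^2 + 5*x + 4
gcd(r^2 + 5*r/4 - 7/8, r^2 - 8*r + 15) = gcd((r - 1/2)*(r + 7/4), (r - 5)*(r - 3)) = 1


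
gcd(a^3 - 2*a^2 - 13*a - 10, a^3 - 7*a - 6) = a^2 + 3*a + 2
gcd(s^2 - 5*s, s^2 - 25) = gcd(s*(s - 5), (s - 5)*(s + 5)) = s - 5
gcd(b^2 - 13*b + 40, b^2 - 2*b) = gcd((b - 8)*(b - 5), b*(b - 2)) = 1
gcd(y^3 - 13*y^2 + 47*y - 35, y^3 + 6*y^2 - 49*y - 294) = y - 7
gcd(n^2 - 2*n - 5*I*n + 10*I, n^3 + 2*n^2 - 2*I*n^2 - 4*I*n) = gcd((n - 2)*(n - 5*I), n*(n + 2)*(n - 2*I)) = 1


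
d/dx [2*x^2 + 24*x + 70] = 4*x + 24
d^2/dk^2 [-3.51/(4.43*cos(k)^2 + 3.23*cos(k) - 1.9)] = (275.533596*(1 - cos(k)^2)^2 + 150.672717*cos(k)^3 + 292.560957*cos(k)^2 - 279.804564*cos(k) - 407.859894)/(4.43*cos(k)^2 + 3.23*cos(k) - 1.9)^3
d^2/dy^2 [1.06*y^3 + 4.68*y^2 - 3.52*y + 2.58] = 6.36*y + 9.36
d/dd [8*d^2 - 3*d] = 16*d - 3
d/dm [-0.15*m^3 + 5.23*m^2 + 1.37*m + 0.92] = -0.45*m^2 + 10.46*m + 1.37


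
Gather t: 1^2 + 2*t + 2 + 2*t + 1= 4*t + 4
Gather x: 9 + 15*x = 15*x + 9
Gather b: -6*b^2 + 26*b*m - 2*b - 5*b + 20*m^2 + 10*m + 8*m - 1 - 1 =-6*b^2 + b*(26*m - 7) + 20*m^2 + 18*m - 2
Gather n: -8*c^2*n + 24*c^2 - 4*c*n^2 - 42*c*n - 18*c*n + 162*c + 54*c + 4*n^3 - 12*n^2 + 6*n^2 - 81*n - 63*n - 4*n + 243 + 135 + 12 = 24*c^2 + 216*c + 4*n^3 + n^2*(-4*c - 6) + n*(-8*c^2 - 60*c - 148) + 390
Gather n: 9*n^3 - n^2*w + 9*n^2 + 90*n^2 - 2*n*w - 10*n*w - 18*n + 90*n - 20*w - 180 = 9*n^3 + n^2*(99 - w) + n*(72 - 12*w) - 20*w - 180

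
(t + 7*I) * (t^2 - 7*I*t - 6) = t^3 + 43*t - 42*I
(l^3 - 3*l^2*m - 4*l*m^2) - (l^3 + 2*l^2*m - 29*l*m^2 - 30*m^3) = -5*l^2*m + 25*l*m^2 + 30*m^3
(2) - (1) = 1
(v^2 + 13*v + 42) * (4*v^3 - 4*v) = 4*v^5 + 52*v^4 + 164*v^3 - 52*v^2 - 168*v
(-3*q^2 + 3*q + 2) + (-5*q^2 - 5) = -8*q^2 + 3*q - 3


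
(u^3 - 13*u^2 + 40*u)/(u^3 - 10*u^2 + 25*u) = (u - 8)/(u - 5)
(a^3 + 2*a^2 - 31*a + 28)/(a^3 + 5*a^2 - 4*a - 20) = (a^3 + 2*a^2 - 31*a + 28)/(a^3 + 5*a^2 - 4*a - 20)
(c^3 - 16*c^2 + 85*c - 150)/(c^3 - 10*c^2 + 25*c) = (c - 6)/c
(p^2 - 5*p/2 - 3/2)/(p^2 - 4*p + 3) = (p + 1/2)/(p - 1)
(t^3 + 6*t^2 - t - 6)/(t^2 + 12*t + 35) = (t^3 + 6*t^2 - t - 6)/(t^2 + 12*t + 35)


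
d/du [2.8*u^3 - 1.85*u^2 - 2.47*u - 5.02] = 8.4*u^2 - 3.7*u - 2.47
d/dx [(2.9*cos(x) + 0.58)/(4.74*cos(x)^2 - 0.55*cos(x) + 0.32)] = (13.746*cos(x)^2 + 5.4984*cos(x) - 1.247)*sin(x)/(22.4676*cos(x)^4 - 5.214*cos(x)^3 + 3.3361*cos(x)^2 - 0.352*cos(x) + 0.1024)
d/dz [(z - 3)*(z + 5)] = 2*z + 2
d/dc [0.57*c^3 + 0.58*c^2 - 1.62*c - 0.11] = 1.71*c^2 + 1.16*c - 1.62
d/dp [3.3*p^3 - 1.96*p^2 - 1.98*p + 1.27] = 9.9*p^2 - 3.92*p - 1.98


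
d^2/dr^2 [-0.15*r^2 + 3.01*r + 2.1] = -0.300000000000000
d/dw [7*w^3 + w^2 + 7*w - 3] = 21*w^2 + 2*w + 7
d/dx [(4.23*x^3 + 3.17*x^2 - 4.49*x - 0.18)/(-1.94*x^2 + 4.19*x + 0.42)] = (-8.2062*x^4 + 35.4474*x^3 + 9.90150000000001*x^2 + 1.9644*x - 1.1316)/(3.7636*x^4 - 16.2572*x^3 + 15.9265*x^2 + 3.5196*x + 0.1764)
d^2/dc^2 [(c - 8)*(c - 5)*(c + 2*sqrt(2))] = 6*c - 26 + 4*sqrt(2)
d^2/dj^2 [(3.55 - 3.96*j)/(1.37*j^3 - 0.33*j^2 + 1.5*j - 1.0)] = (-44.595144*j^5 + 90.697836*j^4 - 10.266168*j^3 - 19.01133*j^2 + 26.4783*j + 1.752)/(2.571353*j^9 - 1.858131*j^8 + 8.893629*j^7 - 9.735537*j^6 + 12.45015*j^5 - 14.8842*j^4 + 10.455*j^3 - 7.74*j^2 + 4.5*j - 1.0)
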